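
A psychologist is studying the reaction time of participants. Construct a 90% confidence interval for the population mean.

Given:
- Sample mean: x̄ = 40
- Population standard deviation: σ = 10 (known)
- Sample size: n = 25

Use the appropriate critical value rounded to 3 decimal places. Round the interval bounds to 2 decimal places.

The population standard deviation σ is known, so use a z-interval (standard normal critical value).

For 90% confidence, z* = 1.645 (from standard normal table)

Standard error: SE = σ/√n = 10/√25 = 2.000000

Margin of error: E = z* × SE = 1.645 × 2.000000 = 3.2900

Z-interval: x̄ ± E = 40 ± 3.2900 = (36.7100, 43.2900)

Rounded to 2 decimal places:

(36.71, 43.29)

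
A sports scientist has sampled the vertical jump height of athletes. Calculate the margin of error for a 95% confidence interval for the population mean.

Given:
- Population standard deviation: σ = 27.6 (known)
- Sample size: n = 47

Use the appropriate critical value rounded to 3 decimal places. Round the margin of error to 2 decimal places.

The population standard deviation σ is known, so use the z-interval margin of error formula.

For 95% confidence, z* = 1.96 (from standard normal table)

Margin of error formula for z-interval: E = z* × σ/√n

E = 1.96 × 27.6/√47
  = 1.96 × 4.025874
  = 7.8907

Rounded to 2 decimal places:

7.89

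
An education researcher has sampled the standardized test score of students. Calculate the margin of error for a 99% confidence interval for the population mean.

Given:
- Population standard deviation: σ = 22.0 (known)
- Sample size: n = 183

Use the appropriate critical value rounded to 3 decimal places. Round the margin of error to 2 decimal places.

The population standard deviation σ is known, so use the z-interval margin of error formula.

For 99% confidence, z* = 2.576 (from standard normal table)

Margin of error formula for z-interval: E = z* × σ/√n

E = 2.576 × 22.0/√183
  = 2.576 × 1.626287
  = 4.1893

Rounded to 2 decimal places:

4.19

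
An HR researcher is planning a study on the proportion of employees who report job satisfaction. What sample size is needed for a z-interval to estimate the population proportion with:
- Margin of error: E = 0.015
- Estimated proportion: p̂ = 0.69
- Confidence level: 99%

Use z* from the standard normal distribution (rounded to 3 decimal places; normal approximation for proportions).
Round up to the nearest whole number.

Using z* for proportion z-interval (normal approximation).

For 99% confidence, z* = 2.576 (from standard normal table)

Sample size formula for proportion z-interval: n = z*²p̂(1-p̂)/E²

n = 2.576² × 0.69 × 0.31 / 0.015²
  = 6.635776 × 0.2139 / 0.000225
  = 6308.4111

Round up to the nearest whole number: n = 6309

6309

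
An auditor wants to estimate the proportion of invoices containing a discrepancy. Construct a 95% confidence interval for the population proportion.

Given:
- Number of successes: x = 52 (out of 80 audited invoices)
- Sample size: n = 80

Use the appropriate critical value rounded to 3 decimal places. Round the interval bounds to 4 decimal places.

Sample proportion: p̂ = 52/80 = 0.650000

Check conditions for normal approximation:
  np̂ = 52 ≥ 10 ✓
  n(1-p̂) = 28 ≥ 10 ✓

The sample is large enough, so use a z-interval (normal approximation) for the proportion.

For 95% confidence, z* = 1.96 (from standard normal table)

Standard error: SE = √(p̂(1-p̂)/n) = √(0.650000×0.350000/80) = 0.05332682

Margin of error: E = z* × SE = 1.96 × 0.05332682 = 0.104521

Z-interval: p̂ ± E = 0.650000 ± 0.104521 = (0.545479, 0.754521)

Rounded to 4 decimal places:

(0.5455, 0.7545)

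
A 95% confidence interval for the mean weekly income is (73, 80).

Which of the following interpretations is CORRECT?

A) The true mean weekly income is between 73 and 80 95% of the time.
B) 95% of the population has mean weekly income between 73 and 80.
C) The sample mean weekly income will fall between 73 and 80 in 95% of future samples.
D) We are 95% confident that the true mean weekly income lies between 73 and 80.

A confidence interval represents our confidence in the procedure, not a probability statement about the parameter.

Key concept: If we repeated this sampling process many times and computed a 95% CI each time, about 95% of those intervals would contain the true population parameter.

For this specific interval (73, 80):
- Midpoint (point estimate): 76.5
- Margin of error: 3.5

The correct interpretation is the one stating confidence that the true parameter lies in the interval — option D.

D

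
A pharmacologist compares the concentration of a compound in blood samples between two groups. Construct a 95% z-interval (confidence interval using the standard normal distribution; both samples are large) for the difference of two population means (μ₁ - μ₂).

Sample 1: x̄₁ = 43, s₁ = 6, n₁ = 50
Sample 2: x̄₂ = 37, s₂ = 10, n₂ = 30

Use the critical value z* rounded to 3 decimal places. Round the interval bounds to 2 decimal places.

Both samples are large (n₁ = 50 ≥ 30, n₂ = 30 ≥ 30), so a z-interval for the difference of means applies.

Point estimate: x̄₁ - x̄₂ = 43 - 37 = 6

Standard error: SE = √(s₁²/n₁ + s₂²/n₂)
= √(6²/50 + 10²/30)
= √(0.720000 + 3.333333)
= 2.013289

For 95% confidence, z* = 1.96 (from standard normal table)
Margin of error: E = z* × SE = 1.96 × 2.013289 = 3.9460

Z-interval: (x̄₁ - x̄₂) ± E = 6 ± 3.9460 = (2.0540, 9.9460)

Rounded to 2 decimal places:

(2.05, 9.95)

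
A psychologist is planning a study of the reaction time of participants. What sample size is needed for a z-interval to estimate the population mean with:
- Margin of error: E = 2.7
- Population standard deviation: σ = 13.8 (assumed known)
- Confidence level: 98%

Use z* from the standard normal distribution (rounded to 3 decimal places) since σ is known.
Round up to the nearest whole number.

Using z* since population σ is known (z-interval formula).

For 98% confidence, z* = 2.326 (from standard normal table)

Sample size formula for z-interval: n = (z*σ/E)²

n = (2.326 × 13.8 / 2.7)²
  = (11.888444)²
  = 141.3351

Round up to the nearest whole number: n = 142

142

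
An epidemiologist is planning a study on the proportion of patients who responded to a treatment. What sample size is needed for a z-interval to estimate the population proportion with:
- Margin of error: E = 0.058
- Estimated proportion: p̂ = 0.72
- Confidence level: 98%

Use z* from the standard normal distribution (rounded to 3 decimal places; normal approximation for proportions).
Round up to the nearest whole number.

Using z* for proportion z-interval (normal approximation).

For 98% confidence, z* = 2.326 (from standard normal table)

Sample size formula for proportion z-interval: n = z*²p̂(1-p̂)/E²

n = 2.326² × 0.72 × 0.28 / 0.058²
  = 5.410276 × 0.2016 / 0.003364
  = 324.2306

Round up to the nearest whole number: n = 325

325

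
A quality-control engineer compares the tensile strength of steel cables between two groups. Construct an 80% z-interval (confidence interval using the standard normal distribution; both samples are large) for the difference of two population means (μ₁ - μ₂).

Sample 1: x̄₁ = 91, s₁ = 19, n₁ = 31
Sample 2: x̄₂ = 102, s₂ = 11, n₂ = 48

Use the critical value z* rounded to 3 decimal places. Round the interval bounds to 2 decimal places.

Both samples are large (n₁ = 31 ≥ 30, n₂ = 48 ≥ 30), so a z-interval for the difference of means applies.

Point estimate: x̄₁ - x̄₂ = 91 - 102 = -11

Standard error: SE = √(s₁²/n₁ + s₂²/n₂)
= √(19²/31 + 11²/48)
= √(11.645161 + 2.520833)
= 3.763774

For 80% confidence, z* = 1.282 (from standard normal table)
Margin of error: E = z* × SE = 1.282 × 3.763774 = 4.8252

Z-interval: (x̄₁ - x̄₂) ± E = -11 ± 4.8252 = (-15.8252, -6.1748)

Rounded to 2 decimal places:

(-15.83, -6.17)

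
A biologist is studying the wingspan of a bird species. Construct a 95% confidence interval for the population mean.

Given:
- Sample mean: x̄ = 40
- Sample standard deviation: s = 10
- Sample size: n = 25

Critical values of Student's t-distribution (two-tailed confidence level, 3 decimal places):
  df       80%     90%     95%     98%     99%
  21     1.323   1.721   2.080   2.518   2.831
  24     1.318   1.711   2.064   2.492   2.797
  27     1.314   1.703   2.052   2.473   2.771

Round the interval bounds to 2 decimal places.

The population standard deviation σ is unknown (only the sample standard deviation s is given), so use a t-interval with df = n - 1 = 25 - 1 = 24.

For 95% confidence with df = 24, t* = 2.064 (from t-table)

Standard error: SE = s/√n = 10/√25 = 2.000000

Margin of error: E = t* × SE = 2.064 × 2.000000 = 4.1280

T-interval: x̄ ± E = 40 ± 4.1280 = (35.8720, 44.1280)

Rounded to 2 decimal places:

(35.87, 44.13)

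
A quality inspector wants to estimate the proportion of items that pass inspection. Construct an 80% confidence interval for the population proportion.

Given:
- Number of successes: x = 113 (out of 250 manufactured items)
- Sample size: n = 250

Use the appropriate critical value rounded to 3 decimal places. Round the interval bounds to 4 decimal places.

Sample proportion: p̂ = 113/250 = 0.452000

Check conditions for normal approximation:
  np̂ = 113 ≥ 10 ✓
  n(1-p̂) = 137 ≥ 10 ✓

The sample is large enough, so use a z-interval (normal approximation) for the proportion.

For 80% confidence, z* = 1.282 (from standard normal table)

Standard error: SE = √(p̂(1-p̂)/n) = √(0.452000×0.548000/250) = 0.03147672

Margin of error: E = z* × SE = 1.282 × 0.03147672 = 0.040353

Z-interval: p̂ ± E = 0.452000 ± 0.040353 = (0.411647, 0.492353)

Rounded to 4 decimal places:

(0.4116, 0.4924)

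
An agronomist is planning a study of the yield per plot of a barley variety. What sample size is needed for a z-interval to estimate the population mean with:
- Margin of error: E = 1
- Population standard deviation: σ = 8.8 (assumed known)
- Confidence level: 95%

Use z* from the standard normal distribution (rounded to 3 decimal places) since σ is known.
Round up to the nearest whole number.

Using z* since population σ is known (z-interval formula).

For 95% confidence, z* = 1.96 (from standard normal table)

Sample size formula for z-interval: n = (z*σ/E)²

n = (1.96 × 8.8 / 1)²
  = (17.248000)²
  = 297.4935

Round up to the nearest whole number: n = 298

298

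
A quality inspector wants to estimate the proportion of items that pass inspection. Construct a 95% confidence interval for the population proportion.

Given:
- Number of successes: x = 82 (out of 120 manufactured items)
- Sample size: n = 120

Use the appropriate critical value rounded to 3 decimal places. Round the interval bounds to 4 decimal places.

Sample proportion: p̂ = 82/120 = 0.683333

Check conditions for normal approximation:
  np̂ = 82 ≥ 10 ✓
  n(1-p̂) = 38 ≥ 10 ✓

The sample is large enough, so use a z-interval (normal approximation) for the proportion.

For 95% confidence, z* = 1.96 (from standard normal table)

Standard error: SE = √(p̂(1-p̂)/n) = √(0.683333×0.316667/120) = 0.04246458

Margin of error: E = z* × SE = 1.96 × 0.04246458 = 0.083231

Z-interval: p̂ ± E = 0.683333 ± 0.083231 = (0.600103, 0.766564)

Rounded to 4 decimal places:

(0.6001, 0.7666)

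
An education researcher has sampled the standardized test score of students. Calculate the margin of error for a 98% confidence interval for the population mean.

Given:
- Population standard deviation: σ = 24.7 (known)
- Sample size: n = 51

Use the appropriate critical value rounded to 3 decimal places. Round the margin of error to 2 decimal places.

The population standard deviation σ is known, so use the z-interval margin of error formula.

For 98% confidence, z* = 2.326 (from standard normal table)

Margin of error formula for z-interval: E = z* × σ/√n

E = 2.326 × 24.7/√51
  = 2.326 × 3.458692
  = 8.0449

Rounded to 2 decimal places:

8.04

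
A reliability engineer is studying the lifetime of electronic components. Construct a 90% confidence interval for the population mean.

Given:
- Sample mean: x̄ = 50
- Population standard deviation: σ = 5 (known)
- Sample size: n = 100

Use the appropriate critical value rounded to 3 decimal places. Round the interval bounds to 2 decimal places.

The population standard deviation σ is known, so use a z-interval (standard normal critical value).

For 90% confidence, z* = 1.645 (from standard normal table)

Standard error: SE = σ/√n = 5/√100 = 0.500000

Margin of error: E = z* × SE = 1.645 × 0.500000 = 0.8225

Z-interval: x̄ ± E = 50 ± 0.8225 = (49.1775, 50.8225)

Rounded to 2 decimal places:

(49.18, 50.82)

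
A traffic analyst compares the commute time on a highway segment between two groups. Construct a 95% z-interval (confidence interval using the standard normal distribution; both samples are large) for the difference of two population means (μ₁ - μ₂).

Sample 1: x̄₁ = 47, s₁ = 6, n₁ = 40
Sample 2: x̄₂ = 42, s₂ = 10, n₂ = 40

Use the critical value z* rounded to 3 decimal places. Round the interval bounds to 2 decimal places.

Both samples are large (n₁ = 40 ≥ 30, n₂ = 40 ≥ 30), so a z-interval for the difference of means applies.

Point estimate: x̄₁ - x̄₂ = 47 - 42 = 5

Standard error: SE = √(s₁²/n₁ + s₂²/n₂)
= √(6²/40 + 10²/40)
= √(0.900000 + 2.500000)
= 1.843909

For 95% confidence, z* = 1.96 (from standard normal table)
Margin of error: E = z* × SE = 1.96 × 1.843909 = 3.6141

Z-interval: (x̄₁ - x̄₂) ± E = 5 ± 3.6141 = (1.3859, 8.6141)

Rounded to 2 decimal places:

(1.39, 8.61)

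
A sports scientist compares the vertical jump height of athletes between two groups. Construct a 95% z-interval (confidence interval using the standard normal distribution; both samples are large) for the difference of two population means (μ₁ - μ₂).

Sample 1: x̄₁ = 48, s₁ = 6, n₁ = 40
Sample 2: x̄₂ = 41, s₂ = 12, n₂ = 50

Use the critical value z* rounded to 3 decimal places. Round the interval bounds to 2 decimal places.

Both samples are large (n₁ = 40 ≥ 30, n₂ = 50 ≥ 30), so a z-interval for the difference of means applies.

Point estimate: x̄₁ - x̄₂ = 48 - 41 = 7

Standard error: SE = √(s₁²/n₁ + s₂²/n₂)
= √(6²/40 + 12²/50)
= √(0.900000 + 2.880000)
= 1.944222

For 95% confidence, z* = 1.96 (from standard normal table)
Margin of error: E = z* × SE = 1.96 × 1.944222 = 3.8107

Z-interval: (x̄₁ - x̄₂) ± E = 7 ± 3.8107 = (3.1893, 10.8107)

Rounded to 2 decimal places:

(3.19, 10.81)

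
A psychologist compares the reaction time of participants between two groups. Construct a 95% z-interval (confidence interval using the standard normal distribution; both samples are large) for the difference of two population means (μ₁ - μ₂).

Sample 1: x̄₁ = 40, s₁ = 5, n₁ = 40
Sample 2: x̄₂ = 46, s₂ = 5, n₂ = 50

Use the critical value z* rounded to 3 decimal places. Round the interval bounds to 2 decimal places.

Both samples are large (n₁ = 40 ≥ 30, n₂ = 50 ≥ 30), so a z-interval for the difference of means applies.

Point estimate: x̄₁ - x̄₂ = 40 - 46 = -6

Standard error: SE = √(s₁²/n₁ + s₂²/n₂)
= √(5²/40 + 5²/50)
= √(0.625000 + 0.500000)
= 1.060660

For 95% confidence, z* = 1.96 (from standard normal table)
Margin of error: E = z* × SE = 1.96 × 1.060660 = 2.0789

Z-interval: (x̄₁ - x̄₂) ± E = -6 ± 2.0789 = (-8.0789, -3.9211)

Rounded to 2 decimal places:

(-8.08, -3.92)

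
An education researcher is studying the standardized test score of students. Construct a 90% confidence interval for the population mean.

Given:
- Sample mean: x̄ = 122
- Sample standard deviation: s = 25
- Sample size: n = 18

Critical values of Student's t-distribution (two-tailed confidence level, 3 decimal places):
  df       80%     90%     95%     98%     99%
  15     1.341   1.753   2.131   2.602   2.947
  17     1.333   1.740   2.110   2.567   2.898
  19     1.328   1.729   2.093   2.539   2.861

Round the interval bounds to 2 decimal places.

The population standard deviation σ is unknown (only the sample standard deviation s is given), so use a t-interval with df = n - 1 = 18 - 1 = 17.

For 90% confidence with df = 17, t* = 1.740 (from t-table)

Standard error: SE = s/√n = 25/√18 = 5.892557

Margin of error: E = t* × SE = 1.740 × 5.892557 = 10.2530

T-interval: x̄ ± E = 122 ± 10.2530 = (111.7470, 132.2530)

Rounded to 2 decimal places:

(111.75, 132.25)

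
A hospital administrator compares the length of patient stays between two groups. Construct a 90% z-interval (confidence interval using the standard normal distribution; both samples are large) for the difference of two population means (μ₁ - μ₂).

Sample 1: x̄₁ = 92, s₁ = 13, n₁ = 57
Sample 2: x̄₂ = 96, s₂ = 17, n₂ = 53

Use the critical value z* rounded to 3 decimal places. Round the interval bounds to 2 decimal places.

Both samples are large (n₁ = 57 ≥ 30, n₂ = 53 ≥ 30), so a z-interval for the difference of means applies.

Point estimate: x̄₁ - x̄₂ = 92 - 96 = -4

Standard error: SE = √(s₁²/n₁ + s₂²/n₂)
= √(13²/57 + 17²/53)
= √(2.964912 + 5.452830)
= 2.901335

For 90% confidence, z* = 1.645 (from standard normal table)
Margin of error: E = z* × SE = 1.645 × 2.901335 = 4.7727

Z-interval: (x̄₁ - x̄₂) ± E = -4 ± 4.7727 = (-8.7727, 0.7727)

Rounded to 2 decimal places:

(-8.77, 0.77)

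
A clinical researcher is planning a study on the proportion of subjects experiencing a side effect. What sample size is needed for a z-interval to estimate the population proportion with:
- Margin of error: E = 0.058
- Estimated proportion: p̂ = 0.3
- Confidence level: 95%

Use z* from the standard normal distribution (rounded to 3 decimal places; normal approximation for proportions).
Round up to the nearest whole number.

Using z* for proportion z-interval (normal approximation).

For 95% confidence, z* = 1.96 (from standard normal table)

Sample size formula for proportion z-interval: n = z*²p̂(1-p̂)/E²

n = 1.96² × 0.3 × 0.7 / 0.058²
  = 3.8416 × 0.21 / 0.003364
  = 239.8145

Round up to the nearest whole number: n = 240

240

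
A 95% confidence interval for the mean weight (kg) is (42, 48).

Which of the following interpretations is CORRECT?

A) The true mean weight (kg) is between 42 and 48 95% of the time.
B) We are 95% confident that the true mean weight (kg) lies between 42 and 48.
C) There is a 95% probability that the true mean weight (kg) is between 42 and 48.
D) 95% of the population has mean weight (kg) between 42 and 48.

A confidence interval represents our confidence in the procedure, not a probability statement about the parameter.

Key concept: If we repeated this sampling process many times and computed a 95% CI each time, about 95% of those intervals would contain the true population parameter.

For this specific interval (42, 48):
- Midpoint (point estimate): 45
- Margin of error: 3

The correct interpretation is the one stating confidence that the true parameter lies in the interval — option B.

B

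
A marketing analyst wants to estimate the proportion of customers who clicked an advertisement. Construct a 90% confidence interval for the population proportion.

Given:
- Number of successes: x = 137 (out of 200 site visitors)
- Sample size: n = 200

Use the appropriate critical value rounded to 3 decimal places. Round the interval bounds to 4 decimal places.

Sample proportion: p̂ = 137/200 = 0.685000

Check conditions for normal approximation:
  np̂ = 137 ≥ 10 ✓
  n(1-p̂) = 63 ≥ 10 ✓

The sample is large enough, so use a z-interval (normal approximation) for the proportion.

For 90% confidence, z* = 1.645 (from standard normal table)

Standard error: SE = √(p̂(1-p̂)/n) = √(0.685000×0.315000/200) = 0.03284623

Margin of error: E = z* × SE = 1.645 × 0.03284623 = 0.054032

Z-interval: p̂ ± E = 0.685000 ± 0.054032 = (0.630968, 0.739032)

Rounded to 4 decimal places:

(0.6310, 0.7390)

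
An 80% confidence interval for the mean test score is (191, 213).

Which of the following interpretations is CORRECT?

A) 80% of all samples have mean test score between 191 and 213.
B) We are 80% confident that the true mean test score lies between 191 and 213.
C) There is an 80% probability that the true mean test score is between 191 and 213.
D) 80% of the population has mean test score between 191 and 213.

A confidence interval represents our confidence in the procedure, not a probability statement about the parameter.

Key concept: If we repeated this sampling process many times and computed an 80% CI each time, about 80% of those intervals would contain the true population parameter.

For this specific interval (191, 213):
- Midpoint (point estimate): 202
- Margin of error: 11

The correct interpretation is the one stating confidence that the true parameter lies in the interval — option B.

B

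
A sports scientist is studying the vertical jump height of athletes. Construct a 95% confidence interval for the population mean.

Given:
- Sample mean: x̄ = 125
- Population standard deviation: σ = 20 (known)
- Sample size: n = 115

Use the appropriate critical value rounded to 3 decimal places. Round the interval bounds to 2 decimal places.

The population standard deviation σ is known, so use a z-interval (standard normal critical value).

For 95% confidence, z* = 1.96 (from standard normal table)

Standard error: SE = σ/√n = 20/√115 = 1.865010

Margin of error: E = z* × SE = 1.96 × 1.865010 = 3.6554

Z-interval: x̄ ± E = 125 ± 3.6554 = (121.3446, 128.6554)

Rounded to 2 decimal places:

(121.34, 128.66)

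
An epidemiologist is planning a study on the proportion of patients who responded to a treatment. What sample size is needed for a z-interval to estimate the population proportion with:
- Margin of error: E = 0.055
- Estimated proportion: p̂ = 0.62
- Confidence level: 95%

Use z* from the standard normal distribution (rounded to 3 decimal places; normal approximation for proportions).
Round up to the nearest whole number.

Using z* for proportion z-interval (normal approximation).

For 95% confidence, z* = 1.96 (from standard normal table)

Sample size formula for proportion z-interval: n = z*²p̂(1-p̂)/E²

n = 1.96² × 0.62 × 0.38 / 0.055²
  = 3.8416 × 0.2356 / 0.003025
  = 299.2003

Round up to the nearest whole number: n = 300

300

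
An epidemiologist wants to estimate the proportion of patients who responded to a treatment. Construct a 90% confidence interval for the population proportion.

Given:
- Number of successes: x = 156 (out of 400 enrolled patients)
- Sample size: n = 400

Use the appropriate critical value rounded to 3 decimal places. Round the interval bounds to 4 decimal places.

Sample proportion: p̂ = 156/400 = 0.390000

Check conditions for normal approximation:
  np̂ = 156 ≥ 10 ✓
  n(1-p̂) = 244 ≥ 10 ✓

The sample is large enough, so use a z-interval (normal approximation) for the proportion.

For 90% confidence, z* = 1.645 (from standard normal table)

Standard error: SE = √(p̂(1-p̂)/n) = √(0.390000×0.610000/400) = 0.02438750

Margin of error: E = z* × SE = 1.645 × 0.02438750 = 0.040117

Z-interval: p̂ ± E = 0.390000 ± 0.040117 = (0.349883, 0.430117)

Rounded to 4 decimal places:

(0.3499, 0.4301)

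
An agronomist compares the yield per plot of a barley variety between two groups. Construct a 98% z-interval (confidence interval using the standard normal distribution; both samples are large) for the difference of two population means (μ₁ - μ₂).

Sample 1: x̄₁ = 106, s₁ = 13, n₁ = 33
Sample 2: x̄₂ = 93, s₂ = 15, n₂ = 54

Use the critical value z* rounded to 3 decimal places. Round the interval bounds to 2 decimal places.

Both samples are large (n₁ = 33 ≥ 30, n₂ = 54 ≥ 30), so a z-interval for the difference of means applies.

Point estimate: x̄₁ - x̄₂ = 106 - 93 = 13

Standard error: SE = √(s₁²/n₁ + s₂²/n₂)
= √(13²/33 + 15²/54)
= √(5.121212 + 4.166667)
= 3.047602

For 98% confidence, z* = 2.326 (from standard normal table)
Margin of error: E = z* × SE = 2.326 × 3.047602 = 7.0887

Z-interval: (x̄₁ - x̄₂) ± E = 13 ± 7.0887 = (5.9113, 20.0887)

Rounded to 2 decimal places:

(5.91, 20.09)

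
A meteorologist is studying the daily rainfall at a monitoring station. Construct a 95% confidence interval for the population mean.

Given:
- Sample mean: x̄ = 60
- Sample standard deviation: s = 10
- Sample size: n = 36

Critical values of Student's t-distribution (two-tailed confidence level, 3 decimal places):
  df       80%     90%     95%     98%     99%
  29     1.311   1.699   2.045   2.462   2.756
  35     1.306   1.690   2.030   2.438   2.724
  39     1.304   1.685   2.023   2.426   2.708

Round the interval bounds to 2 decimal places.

The population standard deviation σ is unknown (only the sample standard deviation s is given), so use a t-interval with df = n - 1 = 36 - 1 = 35.

For 95% confidence with df = 35, t* = 2.030 (from t-table)

Standard error: SE = s/√n = 10/√36 = 1.666667

Margin of error: E = t* × SE = 2.030 × 1.666667 = 3.3833

T-interval: x̄ ± E = 60 ± 3.3833 = (56.6167, 63.3833)

Rounded to 2 decimal places:

(56.62, 63.38)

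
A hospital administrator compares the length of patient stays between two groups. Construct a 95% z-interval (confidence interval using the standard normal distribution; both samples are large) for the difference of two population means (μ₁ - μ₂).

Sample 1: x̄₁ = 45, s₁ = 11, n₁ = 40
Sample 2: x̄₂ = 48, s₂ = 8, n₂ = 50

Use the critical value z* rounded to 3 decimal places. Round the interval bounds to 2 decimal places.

Both samples are large (n₁ = 40 ≥ 30, n₂ = 50 ≥ 30), so a z-interval for the difference of means applies.

Point estimate: x̄₁ - x̄₂ = 45 - 48 = -3

Standard error: SE = √(s₁²/n₁ + s₂²/n₂)
= √(11²/40 + 8²/50)
= √(3.025000 + 1.280000)
= 2.074849

For 95% confidence, z* = 1.96 (from standard normal table)
Margin of error: E = z* × SE = 1.96 × 2.074849 = 4.0667

Z-interval: (x̄₁ - x̄₂) ± E = -3 ± 4.0667 = (-7.0667, 1.0667)

Rounded to 2 decimal places:

(-7.07, 1.07)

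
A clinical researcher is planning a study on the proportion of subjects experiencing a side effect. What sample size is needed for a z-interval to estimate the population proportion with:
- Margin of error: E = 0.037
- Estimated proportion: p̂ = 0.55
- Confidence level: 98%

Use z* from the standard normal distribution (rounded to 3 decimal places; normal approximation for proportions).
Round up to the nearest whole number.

Using z* for proportion z-interval (normal approximation).

For 98% confidence, z* = 2.326 (from standard normal table)

Sample size formula for proportion z-interval: n = z*²p̂(1-p̂)/E²

n = 2.326² × 0.55 × 0.45 / 0.037²
  = 5.410276 × 0.2475 / 0.001369
  = 978.1178

Round up to the nearest whole number: n = 979

979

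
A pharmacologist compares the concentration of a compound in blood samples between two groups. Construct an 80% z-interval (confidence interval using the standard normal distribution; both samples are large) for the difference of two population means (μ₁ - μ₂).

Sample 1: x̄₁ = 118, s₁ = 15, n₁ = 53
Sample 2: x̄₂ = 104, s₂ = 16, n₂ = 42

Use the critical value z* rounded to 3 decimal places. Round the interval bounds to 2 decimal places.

Both samples are large (n₁ = 53 ≥ 30, n₂ = 42 ≥ 30), so a z-interval for the difference of means applies.

Point estimate: x̄₁ - x̄₂ = 118 - 104 = 14

Standard error: SE = √(s₁²/n₁ + s₂²/n₂)
= √(15²/53 + 16²/42)
= √(4.245283 + 6.095238)
= 3.215668

For 80% confidence, z* = 1.282 (from standard normal table)
Margin of error: E = z* × SE = 1.282 × 3.215668 = 4.1225

Z-interval: (x̄₁ - x̄₂) ± E = 14 ± 4.1225 = (9.8775, 18.1225)

Rounded to 2 decimal places:

(9.88, 18.12)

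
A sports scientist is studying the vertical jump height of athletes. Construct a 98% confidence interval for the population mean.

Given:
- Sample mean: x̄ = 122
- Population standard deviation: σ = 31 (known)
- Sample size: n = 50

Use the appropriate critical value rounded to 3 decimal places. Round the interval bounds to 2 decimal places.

The population standard deviation σ is known, so use a z-interval (standard normal critical value).

For 98% confidence, z* = 2.326 (from standard normal table)

Standard error: SE = σ/√n = 31/√50 = 4.384062

Margin of error: E = z* × SE = 2.326 × 4.384062 = 10.1973

Z-interval: x̄ ± E = 122 ± 10.1973 = (111.8027, 132.1973)

Rounded to 2 decimal places:

(111.80, 132.20)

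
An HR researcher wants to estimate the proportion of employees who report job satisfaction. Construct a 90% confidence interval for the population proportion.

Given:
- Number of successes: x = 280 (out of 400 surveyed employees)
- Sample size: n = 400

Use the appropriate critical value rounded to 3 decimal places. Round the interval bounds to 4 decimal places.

Sample proportion: p̂ = 280/400 = 0.700000

Check conditions for normal approximation:
  np̂ = 280 ≥ 10 ✓
  n(1-p̂) = 120 ≥ 10 ✓

The sample is large enough, so use a z-interval (normal approximation) for the proportion.

For 90% confidence, z* = 1.645 (from standard normal table)

Standard error: SE = √(p̂(1-p̂)/n) = √(0.700000×0.300000/400) = 0.02291288

Margin of error: E = z* × SE = 1.645 × 0.02291288 = 0.037692

Z-interval: p̂ ± E = 0.700000 ± 0.037692 = (0.662308, 0.737692)

Rounded to 4 decimal places:

(0.6623, 0.7377)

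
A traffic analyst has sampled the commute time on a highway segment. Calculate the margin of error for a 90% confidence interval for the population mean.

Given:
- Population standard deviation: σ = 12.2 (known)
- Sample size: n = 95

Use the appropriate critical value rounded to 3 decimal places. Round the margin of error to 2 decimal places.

The population standard deviation σ is known, so use the z-interval margin of error formula.

For 90% confidence, z* = 1.645 (from standard normal table)

Margin of error formula for z-interval: E = z* × σ/√n

E = 1.645 × 12.2/√95
  = 1.645 × 1.251694
  = 2.0590

Rounded to 2 decimal places:

2.06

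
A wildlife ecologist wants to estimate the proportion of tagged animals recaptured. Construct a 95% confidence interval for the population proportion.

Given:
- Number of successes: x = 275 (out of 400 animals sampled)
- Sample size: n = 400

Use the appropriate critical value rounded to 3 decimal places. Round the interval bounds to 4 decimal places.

Sample proportion: p̂ = 275/400 = 0.687500

Check conditions for normal approximation:
  np̂ = 275 ≥ 10 ✓
  n(1-p̂) = 125 ≥ 10 ✓

The sample is large enough, so use a z-interval (normal approximation) for the proportion.

For 95% confidence, z* = 1.96 (from standard normal table)

Standard error: SE = √(p̂(1-p̂)/n) = √(0.687500×0.312500/400) = 0.02317562

Margin of error: E = z* × SE = 1.96 × 0.02317562 = 0.045424

Z-interval: p̂ ± E = 0.687500 ± 0.045424 = (0.642076, 0.732924)

Rounded to 4 decimal places:

(0.6421, 0.7329)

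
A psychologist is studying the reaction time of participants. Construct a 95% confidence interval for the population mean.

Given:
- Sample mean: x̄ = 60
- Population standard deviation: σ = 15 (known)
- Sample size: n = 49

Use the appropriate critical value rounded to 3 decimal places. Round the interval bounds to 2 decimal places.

The population standard deviation σ is known, so use a z-interval (standard normal critical value).

For 95% confidence, z* = 1.96 (from standard normal table)

Standard error: SE = σ/√n = 15/√49 = 2.142857

Margin of error: E = z* × SE = 1.96 × 2.142857 = 4.2000

Z-interval: x̄ ± E = 60 ± 4.2000 = (55.8000, 64.2000)

Rounded to 2 decimal places:

(55.80, 64.20)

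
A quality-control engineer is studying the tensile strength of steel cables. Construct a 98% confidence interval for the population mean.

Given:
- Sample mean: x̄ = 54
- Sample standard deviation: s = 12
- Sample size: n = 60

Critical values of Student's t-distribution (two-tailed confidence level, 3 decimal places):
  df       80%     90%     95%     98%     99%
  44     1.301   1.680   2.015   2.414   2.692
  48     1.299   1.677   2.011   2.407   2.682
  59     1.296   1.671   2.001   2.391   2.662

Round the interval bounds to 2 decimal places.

The population standard deviation σ is unknown (only the sample standard deviation s is given), so use a t-interval with df = n - 1 = 60 - 1 = 59.

For 98% confidence with df = 59, t* = 2.391 (from t-table)

Standard error: SE = s/√n = 12/√60 = 1.549193

Margin of error: E = t* × SE = 2.391 × 1.549193 = 3.7041

T-interval: x̄ ± E = 54 ± 3.7041 = (50.2959, 57.7041)

Rounded to 2 decimal places:

(50.30, 57.70)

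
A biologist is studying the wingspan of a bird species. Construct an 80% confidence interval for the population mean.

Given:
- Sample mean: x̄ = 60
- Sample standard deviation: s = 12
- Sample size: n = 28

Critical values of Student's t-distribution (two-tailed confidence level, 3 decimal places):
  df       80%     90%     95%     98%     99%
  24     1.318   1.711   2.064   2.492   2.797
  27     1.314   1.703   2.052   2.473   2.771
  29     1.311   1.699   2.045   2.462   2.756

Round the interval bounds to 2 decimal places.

The population standard deviation σ is unknown (only the sample standard deviation s is given), so use a t-interval with df = n - 1 = 28 - 1 = 27.

For 80% confidence with df = 27, t* = 1.314 (from t-table)

Standard error: SE = s/√n = 12/√28 = 2.267787

Margin of error: E = t* × SE = 1.314 × 2.267787 = 2.9799

T-interval: x̄ ± E = 60 ± 2.9799 = (57.0201, 62.9799)

Rounded to 2 decimal places:

(57.02, 62.98)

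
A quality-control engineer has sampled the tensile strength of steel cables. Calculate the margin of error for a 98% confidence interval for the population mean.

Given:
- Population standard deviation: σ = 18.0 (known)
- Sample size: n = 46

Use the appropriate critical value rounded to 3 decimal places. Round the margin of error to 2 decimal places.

The population standard deviation σ is known, so use the z-interval margin of error formula.

For 98% confidence, z* = 2.326 (from standard normal table)

Margin of error formula for z-interval: E = z* × σ/√n

E = 2.326 × 18.0/√46
  = 2.326 × 2.653955
  = 6.1731

Rounded to 2 decimal places:

6.17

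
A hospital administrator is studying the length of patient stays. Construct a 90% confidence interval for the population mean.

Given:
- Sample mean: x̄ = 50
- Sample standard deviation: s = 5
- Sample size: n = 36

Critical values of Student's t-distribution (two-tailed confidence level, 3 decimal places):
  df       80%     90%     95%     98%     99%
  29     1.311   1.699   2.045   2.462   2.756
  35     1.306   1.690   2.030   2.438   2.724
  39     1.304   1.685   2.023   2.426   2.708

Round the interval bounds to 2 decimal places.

The population standard deviation σ is unknown (only the sample standard deviation s is given), so use a t-interval with df = n - 1 = 36 - 1 = 35.

For 90% confidence with df = 35, t* = 1.690 (from t-table)

Standard error: SE = s/√n = 5/√36 = 0.833333

Margin of error: E = t* × SE = 1.690 × 0.833333 = 1.4083

T-interval: x̄ ± E = 50 ± 1.4083 = (48.5917, 51.4083)

Rounded to 2 decimal places:

(48.59, 51.41)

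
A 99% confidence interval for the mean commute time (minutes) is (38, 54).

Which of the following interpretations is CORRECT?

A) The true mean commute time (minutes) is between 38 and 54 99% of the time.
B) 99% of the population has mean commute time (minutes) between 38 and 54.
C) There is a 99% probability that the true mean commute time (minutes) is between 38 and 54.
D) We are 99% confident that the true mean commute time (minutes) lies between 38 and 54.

A confidence interval represents our confidence in the procedure, not a probability statement about the parameter.

Key concept: If we repeated this sampling process many times and computed a 99% CI each time, about 99% of those intervals would contain the true population parameter.

For this specific interval (38, 54):
- Midpoint (point estimate): 46
- Margin of error: 8

The correct interpretation is the one stating confidence that the true parameter lies in the interval — option D.

D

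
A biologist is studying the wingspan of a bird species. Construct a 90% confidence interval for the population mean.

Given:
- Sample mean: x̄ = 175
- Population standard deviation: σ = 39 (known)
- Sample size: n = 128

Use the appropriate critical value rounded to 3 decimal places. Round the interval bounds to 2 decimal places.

The population standard deviation σ is known, so use a z-interval (standard normal critical value).

For 90% confidence, z* = 1.645 (from standard normal table)

Standard error: SE = σ/√n = 39/√128 = 3.447146

Margin of error: E = z* × SE = 1.645 × 3.447146 = 5.6706

Z-interval: x̄ ± E = 175 ± 5.6706 = (169.3294, 180.6706)

Rounded to 2 decimal places:

(169.33, 180.67)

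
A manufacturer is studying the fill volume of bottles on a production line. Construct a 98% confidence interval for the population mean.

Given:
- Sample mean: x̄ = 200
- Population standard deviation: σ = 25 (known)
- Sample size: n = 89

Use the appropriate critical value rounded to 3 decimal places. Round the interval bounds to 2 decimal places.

The population standard deviation σ is known, so use a z-interval (standard normal critical value).

For 98% confidence, z* = 2.326 (from standard normal table)

Standard error: SE = σ/√n = 25/√89 = 2.649995

Margin of error: E = z* × SE = 2.326 × 2.649995 = 6.1639

Z-interval: x̄ ± E = 200 ± 6.1639 = (193.8361, 206.1639)

Rounded to 2 decimal places:

(193.84, 206.16)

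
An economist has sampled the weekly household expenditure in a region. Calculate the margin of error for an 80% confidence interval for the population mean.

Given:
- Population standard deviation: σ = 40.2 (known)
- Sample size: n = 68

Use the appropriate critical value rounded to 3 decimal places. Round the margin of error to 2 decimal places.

The population standard deviation σ is known, so use the z-interval margin of error formula.

For 80% confidence, z* = 1.282 (from standard normal table)

Margin of error formula for z-interval: E = z* × σ/√n

E = 1.282 × 40.2/√68
  = 1.282 × 4.874966
  = 6.2497

Rounded to 2 decimal places:

6.25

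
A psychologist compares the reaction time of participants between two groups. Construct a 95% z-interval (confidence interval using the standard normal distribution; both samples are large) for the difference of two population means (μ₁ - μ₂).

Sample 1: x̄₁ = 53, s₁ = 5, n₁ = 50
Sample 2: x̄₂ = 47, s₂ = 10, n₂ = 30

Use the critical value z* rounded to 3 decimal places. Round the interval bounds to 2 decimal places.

Both samples are large (n₁ = 50 ≥ 30, n₂ = 30 ≥ 30), so a z-interval for the difference of means applies.

Point estimate: x̄₁ - x̄₂ = 53 - 47 = 6

Standard error: SE = √(s₁²/n₁ + s₂²/n₂)
= √(5²/50 + 10²/30)
= √(0.500000 + 3.333333)
= 1.957890

For 95% confidence, z* = 1.96 (from standard normal table)
Margin of error: E = z* × SE = 1.96 × 1.957890 = 3.8375

Z-interval: (x̄₁ - x̄₂) ± E = 6 ± 3.8375 = (2.1625, 9.8375)

Rounded to 2 decimal places:

(2.16, 9.84)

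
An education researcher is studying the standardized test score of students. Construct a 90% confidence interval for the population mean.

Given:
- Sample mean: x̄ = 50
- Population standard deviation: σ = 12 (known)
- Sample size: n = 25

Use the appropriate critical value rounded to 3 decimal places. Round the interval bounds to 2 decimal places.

The population standard deviation σ is known, so use a z-interval (standard normal critical value).

For 90% confidence, z* = 1.645 (from standard normal table)

Standard error: SE = σ/√n = 12/√25 = 2.400000

Margin of error: E = z* × SE = 1.645 × 2.400000 = 3.9480

Z-interval: x̄ ± E = 50 ± 3.9480 = (46.0520, 53.9480)

Rounded to 2 decimal places:

(46.05, 53.95)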